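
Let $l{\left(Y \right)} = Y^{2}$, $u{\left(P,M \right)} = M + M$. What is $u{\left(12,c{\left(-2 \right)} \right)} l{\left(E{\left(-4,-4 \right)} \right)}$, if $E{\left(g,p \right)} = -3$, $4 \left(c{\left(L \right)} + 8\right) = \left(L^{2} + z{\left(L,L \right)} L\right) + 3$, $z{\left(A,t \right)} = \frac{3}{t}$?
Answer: $-99$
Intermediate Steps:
$c{\left(L \right)} = - \frac{13}{2} + \frac{L^{2}}{4}$ ($c{\left(L \right)} = -8 + \frac{\left(L^{2} + \frac{3}{L} L\right) + 3}{4} = -8 + \frac{\left(L^{2} + 3\right) + 3}{4} = -8 + \frac{\left(3 + L^{2}\right) + 3}{4} = -8 + \frac{6 + L^{2}}{4} = -8 + \left(\frac{3}{2} + \frac{L^{2}}{4}\right) = - \frac{13}{2} + \frac{L^{2}}{4}$)
$u{\left(P,M \right)} = 2 M$
$u{\left(12,c{\left(-2 \right)} \right)} l{\left(E{\left(-4,-4 \right)} \right)} = 2 \left(- \frac{13}{2} + \frac{\left(-2\right)^{2}}{4}\right) \left(-3\right)^{2} = 2 \left(- \frac{13}{2} + \frac{1}{4} \cdot 4\right) 9 = 2 \left(- \frac{13}{2} + 1\right) 9 = 2 \left(- \frac{11}{2}\right) 9 = \left(-11\right) 9 = -99$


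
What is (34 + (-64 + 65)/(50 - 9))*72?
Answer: 100440/41 ≈ 2449.8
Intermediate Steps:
(34 + (-64 + 65)/(50 - 9))*72 = (34 + 1/41)*72 = (1395/41)*72 = 100440/41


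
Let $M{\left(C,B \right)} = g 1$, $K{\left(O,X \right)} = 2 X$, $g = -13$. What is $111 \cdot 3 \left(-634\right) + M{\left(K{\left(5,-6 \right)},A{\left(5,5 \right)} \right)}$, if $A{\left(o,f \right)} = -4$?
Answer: $-211135$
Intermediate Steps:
$M{\left(C,B \right)} = -13$ ($M{\left(C,B \right)} = \left(-13\right) 1 = -13$)
$111 \cdot 3 \left(-634\right) + M{\left(K{\left(5,-6 \right)},A{\left(5,5 \right)} \right)} = 111 \cdot 3 \left(-634\right) - 13 = 333 \left(-634\right) - 13 = -211122 - 13 = -211135$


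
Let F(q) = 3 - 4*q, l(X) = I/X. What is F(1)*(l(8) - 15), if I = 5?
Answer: 115/8 ≈ 14.375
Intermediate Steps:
l(X) = 5/X
F(1)*(l(8) - 15) = (3 - 4*1)*(5/8 - 15) = (3 - 4)*(5*(⅛) - 15) = -(5/8 - 15) = -1*(-115/8) = 115/8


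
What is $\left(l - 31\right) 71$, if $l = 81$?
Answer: $3550$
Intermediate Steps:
$\left(l - 31\right) 71 = \left(81 - 31\right) 71 = 50 \cdot 71 = 3550$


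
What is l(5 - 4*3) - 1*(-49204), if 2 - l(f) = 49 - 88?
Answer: 49245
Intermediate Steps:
l(f) = 41 (l(f) = 2 - (49 - 88) = 2 - 1*(-39) = 2 + 39 = 41)
l(5 - 4*3) - 1*(-49204) = 41 - 1*(-49204) = 41 + 49204 = 49245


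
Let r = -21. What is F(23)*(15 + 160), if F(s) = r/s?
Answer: -3675/23 ≈ -159.78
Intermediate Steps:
F(s) = -21/s
F(23)*(15 + 160) = (-21/23)*(15 + 160) = -21*1/23*175 = -21/23*175 = -3675/23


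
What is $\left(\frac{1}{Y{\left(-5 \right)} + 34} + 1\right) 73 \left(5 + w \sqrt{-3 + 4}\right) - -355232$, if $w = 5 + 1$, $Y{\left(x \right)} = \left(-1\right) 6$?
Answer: $\frac{9969783}{28} \approx 3.5606 \cdot 10^{5}$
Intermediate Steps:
$Y{\left(x \right)} = -6$
$w = 6$
$\left(\frac{1}{Y{\left(-5 \right)} + 34} + 1\right) 73 \left(5 + w \sqrt{-3 + 4}\right) - -355232 = \left(\frac{1}{-6 + 34} + 1\right) 73 \left(5 + 6 \sqrt{-3 + 4}\right) - -355232 = \left(\frac{1}{28} + 1\right) 73 \left(5 + 6 \sqrt{1}\right) + 355232 = \left(\frac{1}{28} + 1\right) 73 \left(5 + 6 \cdot 1\right) + 355232 = \frac{29}{28} \cdot 73 \left(5 + 6\right) + 355232 = \frac{2117}{28} \cdot 11 + 355232 = \frac{23287}{28} + 355232 = \frac{9969783}{28}$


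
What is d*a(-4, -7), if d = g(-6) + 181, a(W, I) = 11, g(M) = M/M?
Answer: 2002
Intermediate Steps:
g(M) = 1
d = 182 (d = 1 + 181 = 182)
d*a(-4, -7) = 182*11 = 2002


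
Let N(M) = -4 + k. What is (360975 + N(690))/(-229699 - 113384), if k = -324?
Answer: -360647/343083 ≈ -1.0512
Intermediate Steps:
N(M) = -328 (N(M) = -4 - 324 = -328)
(360975 + N(690))/(-229699 - 113384) = (360975 - 328)/(-229699 - 113384) = 360647/(-343083) = 360647*(-1/343083) = -360647/343083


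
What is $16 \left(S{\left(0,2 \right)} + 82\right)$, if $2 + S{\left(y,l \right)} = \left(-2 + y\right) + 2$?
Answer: $1280$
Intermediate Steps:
$S{\left(y,l \right)} = -2 + y$ ($S{\left(y,l \right)} = -2 + \left(\left(-2 + y\right) + 2\right) = -2 + y$)
$16 \left(S{\left(0,2 \right)} + 82\right) = 16 \left(\left(-2 + 0\right) + 82\right) = 16 \left(-2 + 82\right) = 16 \cdot 80 = 1280$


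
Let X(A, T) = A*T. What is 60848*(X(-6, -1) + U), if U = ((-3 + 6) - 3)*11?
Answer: 365088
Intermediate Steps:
U = 0 (U = (3 - 3)*11 = 0*11 = 0)
60848*(X(-6, -1) + U) = 60848*(-6*(-1) + 0) = 60848*(6 + 0) = 60848*6 = 365088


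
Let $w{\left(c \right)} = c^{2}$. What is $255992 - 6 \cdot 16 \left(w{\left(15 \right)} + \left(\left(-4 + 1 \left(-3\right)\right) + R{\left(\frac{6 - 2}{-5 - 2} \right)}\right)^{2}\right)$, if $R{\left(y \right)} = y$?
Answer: $\frac{11215544}{49} \approx 2.2889 \cdot 10^{5}$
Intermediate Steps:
$255992 - 6 \cdot 16 \left(w{\left(15 \right)} + \left(\left(-4 + 1 \left(-3\right)\right) + R{\left(\frac{6 - 2}{-5 - 2} \right)}\right)^{2}\right) = 255992 - 6 \cdot 16 \left(15^{2} + \left(\left(-4 + 1 \left(-3\right)\right) + \frac{6 - 2}{-5 - 2}\right)^{2}\right) = 255992 - 96 \left(225 + \left(\left(-4 - 3\right) + \frac{4}{-7}\right)^{2}\right) = 255992 - 96 \left(225 + \left(-7 + 4 \left(- \frac{1}{7}\right)\right)^{2}\right) = 255992 - 96 \left(225 + \left(-7 - \frac{4}{7}\right)^{2}\right) = 255992 - 96 \left(225 + \left(- \frac{53}{7}\right)^{2}\right) = 255992 - 96 \left(225 + \frac{2809}{49}\right) = 255992 - 96 \cdot \frac{13834}{49} = 255992 - \frac{1328064}{49} = \frac{11215544}{49}$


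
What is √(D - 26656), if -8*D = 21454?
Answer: 3*I*√13039/2 ≈ 171.28*I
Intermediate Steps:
D = -10727/4 (D = -⅛*21454 = -10727/4 ≈ -2681.8)
√(D - 26656) = √(-10727/4 - 26656) = √(-117351/4) = 3*I*√13039/2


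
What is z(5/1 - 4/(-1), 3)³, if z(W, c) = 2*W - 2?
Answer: 4096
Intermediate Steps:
z(W, c) = -2 + 2*W
z(5/1 - 4/(-1), 3)³ = (-2 + 2*(5/1 - 4/(-1)))³ = (-2 + 2*(5*1 - 4*(-1)))³ = (-2 + 2*(5 + 4))³ = (-2 + 2*9)³ = (-2 + 18)³ = 16³ = 4096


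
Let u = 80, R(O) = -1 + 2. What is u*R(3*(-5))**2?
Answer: 80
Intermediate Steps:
R(O) = 1
u*R(3*(-5))**2 = 80*1**2 = 80*1 = 80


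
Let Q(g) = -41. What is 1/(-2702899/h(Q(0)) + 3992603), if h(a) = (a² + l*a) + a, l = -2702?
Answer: 112422/448853711567 ≈ 2.5046e-7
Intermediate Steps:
h(a) = a² - 2701*a (h(a) = (a² - 2702*a) + a = a² - 2701*a)
1/(-2702899/h(Q(0)) + 3992603) = 1/(-2702899*(-1/(41*(-2701 - 41))) + 3992603) = 1/(-2702899/((-41*(-2742))) + 3992603) = 1/(-2702899/112422 + 3992603) = 1/(448853711567/112422) = 112422/448853711567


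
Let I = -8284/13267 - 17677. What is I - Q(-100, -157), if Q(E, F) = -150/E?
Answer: -469097887/26534 ≈ -17679.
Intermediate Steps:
I = -234529043/13267 (I = -8284*1/13267 - 17677 = -8284/13267 - 17677 = -234529043/13267 ≈ -17678.)
I - Q(-100, -157) = -234529043/13267 - (-150)/(-100) = -234529043/13267 - (-150)*(-1)/100 = -234529043/13267 - 1*3/2 = -234529043/13267 - 3/2 = -469097887/26534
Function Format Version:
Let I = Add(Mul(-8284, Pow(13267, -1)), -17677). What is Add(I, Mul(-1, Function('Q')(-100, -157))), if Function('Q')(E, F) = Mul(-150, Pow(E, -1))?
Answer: Rational(-469097887, 26534) ≈ -17679.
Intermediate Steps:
I = Rational(-234529043, 13267) (I = Add(Mul(-8284, Rational(1, 13267)), -17677) = Add(Rational(-8284, 13267), -17677) = Rational(-234529043, 13267) ≈ -17678.)
Add(I, Mul(-1, Function('Q')(-100, -157))) = Add(Rational(-234529043, 13267), Mul(-1, Mul(-150, Pow(-100, -1)))) = Add(Rational(-234529043, 13267), Mul(-1, Mul(-150, Rational(-1, 100)))) = Add(Rational(-234529043, 13267), Mul(-1, Rational(3, 2))) = Add(Rational(-234529043, 13267), Rational(-3, 2)) = Rational(-469097887, 26534)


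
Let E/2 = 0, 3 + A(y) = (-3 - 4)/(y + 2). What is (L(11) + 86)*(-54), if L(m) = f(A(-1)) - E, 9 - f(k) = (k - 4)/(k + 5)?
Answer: -24894/5 ≈ -4978.8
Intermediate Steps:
A(y) = -3 - 7/(2 + y) (A(y) = -3 + (-3 - 4)/(y + 2) = -3 - 7/(2 + y))
E = 0 (E = 2*0 = 0)
f(k) = 9 - (-4 + k)/(5 + k) (f(k) = 9 - (k - 4)/(k + 5) = 9 - (-4 + k)/(5 + k))
L(m) = 31/5 (L(m) = (49 + 8*((-13 - 3*(-1))/(2 - 1)))/(5 + (-13 - 3*(-1))/(2 - 1)) - 1*0 = (49 + 8*((-13 + 3)/1))/(5 + (-13 + 3)/1) + 0 = (49 + 8*(1*(-10)))/(5 + 1*(-10)) + 0 = (49 + 8*(-10))/(5 - 10) + 0 = (49 - 80)/(-5) + 0 = -⅕*(-31) + 0 = 31/5 + 0 = 31/5)
(L(11) + 86)*(-54) = (31/5 + 86)*(-54) = (461/5)*(-54) = -24894/5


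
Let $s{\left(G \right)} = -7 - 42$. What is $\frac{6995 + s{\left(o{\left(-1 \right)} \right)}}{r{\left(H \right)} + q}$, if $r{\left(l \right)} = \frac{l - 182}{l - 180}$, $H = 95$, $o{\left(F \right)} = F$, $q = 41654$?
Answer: $\frac{590410}{3540677} \approx 0.16675$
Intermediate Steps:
$r{\left(l \right)} = \frac{-182 + l}{-180 + l}$
$s{\left(G \right)} = -49$ ($s{\left(G \right)} = -7 - 42 = -49$)
$\frac{6995 + s{\left(o{\left(-1 \right)} \right)}}{r{\left(H \right)} + q} = \frac{6995 - 49}{\frac{-182 + 95}{-180 + 95} + 41654} = \frac{6946}{\frac{1}{-85} \left(-87\right) + 41654} = \frac{6946}{\left(- \frac{1}{85}\right) \left(-87\right) + 41654} = \frac{6946}{\frac{87}{85} + 41654} = \frac{6946}{\frac{3540677}{85}} = 6946 \cdot \frac{85}{3540677} = \frac{590410}{3540677}$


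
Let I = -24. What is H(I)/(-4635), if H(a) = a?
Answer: 8/1545 ≈ 0.0051780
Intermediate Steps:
H(I)/(-4635) = -24/(-4635) = -24*(-1/4635) = 8/1545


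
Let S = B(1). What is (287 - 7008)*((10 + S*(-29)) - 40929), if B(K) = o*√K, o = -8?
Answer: 273457327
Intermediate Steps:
B(K) = -8*√K
S = -8 (S = -8*√1 = -8*1 = -8)
(287 - 7008)*((10 + S*(-29)) - 40929) = (287 - 7008)*((10 - 8*(-29)) - 40929) = -6721*((10 + 232) - 40929) = -6721*(242 - 40929) = -6721*(-40687) = 273457327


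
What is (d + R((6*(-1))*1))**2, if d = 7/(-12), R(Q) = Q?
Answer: 6241/144 ≈ 43.340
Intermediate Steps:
d = -7/12 (d = 7*(-1/12) = -7/12 ≈ -0.58333)
(d + R((6*(-1))*1))**2 = (-7/12 + (6*(-1))*1)**2 = (-7/12 - 6*1)**2 = (-7/12 - 6)**2 = (-79/12)**2 = 6241/144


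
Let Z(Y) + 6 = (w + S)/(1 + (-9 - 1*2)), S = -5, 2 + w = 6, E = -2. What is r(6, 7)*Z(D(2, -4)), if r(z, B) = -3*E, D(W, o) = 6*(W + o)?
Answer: -177/5 ≈ -35.400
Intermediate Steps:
D(W, o) = 6*W + 6*o
w = 4 (w = -2 + 6 = 4)
r(z, B) = 6 (r(z, B) = -3*(-2) = 6)
Z(Y) = -59/10 (Z(Y) = -6 + (4 - 5)/(1 + (-9 - 1*2)) = -6 - 1/(1 + (-9 - 2)) = -6 - 1/(1 - 11) = -6 - 1/(-10) = -6 - 1*(-⅒) = -6 + ⅒ = -59/10)
r(6, 7)*Z(D(2, -4)) = 6*(-59/10) = -177/5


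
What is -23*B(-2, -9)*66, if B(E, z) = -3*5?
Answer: 22770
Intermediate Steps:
B(E, z) = -15
-23*B(-2, -9)*66 = -23*(-15)*66 = 345*66 = 22770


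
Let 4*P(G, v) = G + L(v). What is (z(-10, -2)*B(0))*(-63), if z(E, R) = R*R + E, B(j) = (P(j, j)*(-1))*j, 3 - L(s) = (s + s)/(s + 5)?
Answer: 0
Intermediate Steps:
L(s) = 3 - 2*s/(5 + s) (L(s) = 3 - (s + s)/(s + 5) = 3 - 2*s/(5 + s))
P(G, v) = G/4 + (15 + v)/(4*(5 + v)) (P(G, v) = (G + (15 + v)/(5 + v))/4 = G/4 + (15 + v)/(4*(5 + v)))
B(j) = -j*(15 + j + j*(5 + j))/(4*(5 + j)) (B(j) = (((15 + j + j*(5 + j))/(4*(5 + j)))*(-1))*j = (-(15 + j + j*(5 + j))/(4*(5 + j)))*j = -j*(15 + j + j*(5 + j))/(4*(5 + j)))
z(E, R) = E + R² (z(E, R) = R² + E = E + R²)
(z(-10, -2)*B(0))*(-63) = ((-10 + (-2)²)*(-1*0*(15 + 0 + 0*(5 + 0))/(20 + 4*0)))*(-63) = ((-10 + 4)*(-1*0*(15 + 0 + 0*5)/(20 + 0)))*(-63) = -(-6)*0*(15 + 0 + 0)/20*(-63) = -(-6)*0*15/20*(-63) = -6*0*(-63) = 0*(-63) = 0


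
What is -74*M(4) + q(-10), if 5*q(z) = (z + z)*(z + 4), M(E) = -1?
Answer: 98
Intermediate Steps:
q(z) = 2*z*(4 + z)/5 (q(z) = ((z + z)*(z + 4))/5 = ((2*z)*(4 + z))/5 = (2*z*(4 + z))/5 = 2*z*(4 + z)/5)
-74*M(4) + q(-10) = -74*(-1) + (⅖)*(-10)*(4 - 10) = 74 + (⅖)*(-10)*(-6) = 74 + 24 = 98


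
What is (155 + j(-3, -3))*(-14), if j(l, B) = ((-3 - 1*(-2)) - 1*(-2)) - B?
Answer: -2226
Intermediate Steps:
j(l, B) = 1 - B (j(l, B) = ((-3 + 2) + 2) - B = (-1 + 2) - B = 1 - B)
(155 + j(-3, -3))*(-14) = (155 + (1 - 1*(-3)))*(-14) = (155 + (1 + 3))*(-14) = (155 + 4)*(-14) = 159*(-14) = -2226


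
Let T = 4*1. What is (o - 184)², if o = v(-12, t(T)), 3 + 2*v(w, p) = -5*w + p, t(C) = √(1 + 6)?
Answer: (311 - √7)²/4 ≈ 23771.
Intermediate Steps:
T = 4
t(C) = √7
v(w, p) = -3/2 + p/2 - 5*w/2 (v(w, p) = -3/2 + (-5*w + p)/2 = -3/2 + (p - 5*w)/2 = -3/2 + (p/2 - 5*w/2) = -3/2 + p/2 - 5*w/2)
o = 57/2 + √7/2 (o = -3/2 + √7/2 - 5/2*(-12) = -3/2 + √7/2 + 30 = 57/2 + √7/2 ≈ 29.823)
(o - 184)² = ((57/2 + √7/2) - 184)² = (-311/2 + √7/2)²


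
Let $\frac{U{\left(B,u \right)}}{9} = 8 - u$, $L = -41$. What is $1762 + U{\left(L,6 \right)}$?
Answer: $1780$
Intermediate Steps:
$U{\left(B,u \right)} = 72 - 9 u$ ($U{\left(B,u \right)} = 9 \left(8 - u\right) = 72 - 9 u$)
$1762 + U{\left(L,6 \right)} = 1762 + \left(72 - 54\right) = 1762 + 18 = 1780$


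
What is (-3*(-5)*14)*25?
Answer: 5250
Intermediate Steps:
(-3*(-5)*14)*25 = (15*14)*25 = 210*25 = 5250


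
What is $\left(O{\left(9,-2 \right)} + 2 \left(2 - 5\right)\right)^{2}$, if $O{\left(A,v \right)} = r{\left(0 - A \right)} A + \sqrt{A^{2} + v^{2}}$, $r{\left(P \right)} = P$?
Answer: $\left(-87 + \sqrt{85}\right)^{2} \approx 6049.8$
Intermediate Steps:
$O{\left(A,v \right)} = \sqrt{A^{2} + v^{2}} - A^{2}$ ($O{\left(A,v \right)} = \left(0 - A\right) A + \sqrt{A^{2} + v^{2}} = - A A + \sqrt{A^{2} + v^{2}} = - A^{2} + \sqrt{A^{2} + v^{2}} = \sqrt{A^{2} + v^{2}} - A^{2}$)
$\left(O{\left(9,-2 \right)} + 2 \left(2 - 5\right)\right)^{2} = \left(\left(\sqrt{9^{2} + \left(-2\right)^{2}} - 9^{2}\right) + 2 \left(2 - 5\right)\right)^{2} = \left(\left(\sqrt{81 + 4} - 81\right) + 2 \left(-3\right)\right)^{2} = \left(\left(\sqrt{85} - 81\right) - 6\right)^{2} = \left(\left(-81 + \sqrt{85}\right) - 6\right)^{2} = \left(-87 + \sqrt{85}\right)^{2}$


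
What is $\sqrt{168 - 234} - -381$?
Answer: $381 + i \sqrt{66} \approx 381.0 + 8.124 i$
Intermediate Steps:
$\sqrt{168 - 234} - -381 = \sqrt{-66} + 381 = i \sqrt{66} + 381 = 381 + i \sqrt{66}$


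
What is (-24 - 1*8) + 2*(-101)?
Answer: -234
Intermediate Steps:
(-24 - 1*8) + 2*(-101) = (-24 - 8) - 202 = -32 - 202 = -234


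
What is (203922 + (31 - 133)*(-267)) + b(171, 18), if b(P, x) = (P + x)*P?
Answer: 263475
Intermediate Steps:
b(P, x) = P*(P + x)
(203922 + (31 - 133)*(-267)) + b(171, 18) = (203922 + (31 - 133)*(-267)) + 171*(171 + 18) = (203922 - 102*(-267)) + 171*189 = (203922 + 27234) + 32319 = 231156 + 32319 = 263475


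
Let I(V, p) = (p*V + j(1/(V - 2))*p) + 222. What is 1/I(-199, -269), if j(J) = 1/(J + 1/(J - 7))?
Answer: 41809/2323488329 ≈ 1.7994e-5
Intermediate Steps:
j(J) = 1/(J + 1/(-7 + J))
I(V, p) = 222 + V*p + p*(-7 + 1/(-2 + V))/(1 + (-2 + V)⁻² - 7/(-2 + V)) (I(V, p) = (p*V + ((-7 + 1/(V - 2))/(1 + (1/(V - 2))² - 7/(V - 2)))*p) + 222 = (V*p + ((-7 + 1/(-2 + V))/(1 + (1/(-2 + V))² - 7/(-2 + V)))*p) + 222 = (V*p + ((-7 + 1/(-2 + V))/(1 + (-2 + V)⁻² - 7/(-2 + V)))*p) + 222 = (V*p + p*(-7 + 1/(-2 + V))/(1 + (-2 + V)⁻² - 7/(-2 + V))) + 222 = 222 + V*p + p*(-7 + 1/(-2 + V))/(1 + (-2 + V)⁻² - 7/(-2 + V)))
1/I(-199, -269) = 1/((4218 - 2442*(-199) - 30*(-269) + 222*(-199)² - 269*(-199)³ - 18*(-269)*(-199)² + 48*(-199)*(-269))/(19 + (-199)² - 11*(-199))) = 1/((4218 + 485958 + 8070 + 222*39601 - 269*(-7880599) - 18*(-269)*39601 + 2569488)/(19 + 39601 + 2189)) = 1/((4218 + 485958 + 8070 + 8791422 + 2119881131 + 191748042 + 2569488)/41809) = 1/((1/41809)*2323488329) = 1/(2323488329/41809) = 41809/2323488329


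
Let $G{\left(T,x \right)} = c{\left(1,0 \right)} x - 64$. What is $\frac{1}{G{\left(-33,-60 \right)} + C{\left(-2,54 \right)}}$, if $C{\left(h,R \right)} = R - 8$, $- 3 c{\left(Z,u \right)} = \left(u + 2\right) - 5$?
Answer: $- \frac{1}{78} \approx -0.012821$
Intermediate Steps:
$c{\left(Z,u \right)} = 1 - \frac{u}{3}$ ($c{\left(Z,u \right)} = - \frac{\left(u + 2\right) - 5}{3} = - \frac{\left(2 + u\right) - 5}{3} = - \frac{-3 + u}{3} = 1 - \frac{u}{3}$)
$C{\left(h,R \right)} = -8 + R$
$G{\left(T,x \right)} = -64 + x$ ($G{\left(T,x \right)} = \left(1 - 0\right) x - 64 = \left(1 + 0\right) x - 64 = 1 x - 64 = x - 64 = -64 + x$)
$\frac{1}{G{\left(-33,-60 \right)} + C{\left(-2,54 \right)}} = \frac{1}{\left(-64 - 60\right) + \left(-8 + 54\right)} = \frac{1}{-124 + 46} = \frac{1}{-78} = - \frac{1}{78}$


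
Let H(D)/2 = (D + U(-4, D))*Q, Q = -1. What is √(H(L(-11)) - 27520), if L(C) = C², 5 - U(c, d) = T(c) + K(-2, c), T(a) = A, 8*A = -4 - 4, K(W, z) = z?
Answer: I*√27782 ≈ 166.68*I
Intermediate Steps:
A = -1 (A = (-4 - 4)/8 = (⅛)*(-8) = -1)
T(a) = -1
U(c, d) = 6 - c (U(c, d) = 5 - (-1 + c) = 5 + (1 - c) = 6 - c)
H(D) = -20 - 2*D (H(D) = 2*((D + (6 - 1*(-4)))*(-1)) = 2*((D + (6 + 4))*(-1)) = 2*((D + 10)*(-1)) = 2*((10 + D)*(-1)) = 2*(-10 - D) = -20 - 2*D)
√(H(L(-11)) - 27520) = √((-20 - 2*(-11)²) - 27520) = √((-20 - 2*121) - 27520) = √((-20 - 242) - 27520) = √(-262 - 27520) = √(-27782) = I*√27782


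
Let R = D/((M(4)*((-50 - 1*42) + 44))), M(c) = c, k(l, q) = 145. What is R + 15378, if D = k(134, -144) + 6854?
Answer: 981859/64 ≈ 15342.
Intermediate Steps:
D = 6999 (D = 145 + 6854 = 6999)
R = -2333/64 (R = 6999/((4*((-50 - 1*42) + 44))) = 6999/((4*((-50 - 42) + 44))) = 6999/((4*(-92 + 44))) = 6999/((4*(-48))) = 6999/(-192) = 6999*(-1/192) = -2333/64 ≈ -36.453)
R + 15378 = -2333/64 + 15378 = 981859/64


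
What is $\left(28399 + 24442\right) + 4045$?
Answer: $56886$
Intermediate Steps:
$\left(28399 + 24442\right) + 4045 = 52841 + 4045 = 56886$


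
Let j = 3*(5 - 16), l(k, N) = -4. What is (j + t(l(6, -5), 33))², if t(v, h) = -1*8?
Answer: 1681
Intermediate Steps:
t(v, h) = -8
j = -33 (j = 3*(-11) = -33)
(j + t(l(6, -5), 33))² = (-33 - 8)² = (-41)² = 1681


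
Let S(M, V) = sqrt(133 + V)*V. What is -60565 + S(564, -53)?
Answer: -60565 - 212*sqrt(5) ≈ -61039.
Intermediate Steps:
S(M, V) = V*sqrt(133 + V)
-60565 + S(564, -53) = -60565 - 53*sqrt(133 - 53) = -60565 - 212*sqrt(5)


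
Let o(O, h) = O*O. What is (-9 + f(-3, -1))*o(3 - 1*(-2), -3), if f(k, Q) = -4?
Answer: -325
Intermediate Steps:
o(O, h) = O**2
(-9 + f(-3, -1))*o(3 - 1*(-2), -3) = (-9 - 4)*(3 - 1*(-2))**2 = -13*(3 + 2)**2 = -13*5**2 = -13*25 = -325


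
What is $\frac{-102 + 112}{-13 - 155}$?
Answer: $- \frac{5}{84} \approx -0.059524$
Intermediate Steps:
$\frac{-102 + 112}{-13 - 155} = \frac{1}{-168} \cdot 10 = \left(- \frac{1}{168}\right) 10 = - \frac{5}{84}$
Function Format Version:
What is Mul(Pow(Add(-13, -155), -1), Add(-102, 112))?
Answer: Rational(-5, 84) ≈ -0.059524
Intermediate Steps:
Mul(Pow(Add(-13, -155), -1), Add(-102, 112)) = Mul(Pow(-168, -1), 10) = Mul(Rational(-1, 168), 10) = Rational(-5, 84)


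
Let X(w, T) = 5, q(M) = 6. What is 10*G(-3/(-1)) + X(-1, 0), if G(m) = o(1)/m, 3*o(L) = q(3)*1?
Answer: 35/3 ≈ 11.667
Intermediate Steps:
o(L) = 2 (o(L) = (6*1)/3 = (1/3)*6 = 2)
G(m) = 2/m
10*G(-3/(-1)) + X(-1, 0) = 10*(2/((-3/(-1)))) + 5 = 10*(2/((-3*(-1)))) + 5 = 10*(2/3) + 5 = 20/3 + 5 = 35/3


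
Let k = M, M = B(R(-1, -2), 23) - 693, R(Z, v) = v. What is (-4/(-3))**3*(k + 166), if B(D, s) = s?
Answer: -3584/3 ≈ -1194.7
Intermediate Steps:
M = -670 (M = 23 - 693 = -670)
k = -670
(-4/(-3))**3*(k + 166) = (-4/(-3))**3*(-670 + 166) = (-4*(-1/3))**3*(-504) = (4/3)**3*(-504) = (64/27)*(-504) = -3584/3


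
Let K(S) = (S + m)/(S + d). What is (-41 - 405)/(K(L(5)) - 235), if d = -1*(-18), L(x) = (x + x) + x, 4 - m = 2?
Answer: 7359/3869 ≈ 1.9020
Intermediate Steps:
m = 2 (m = 4 - 1*2 = 4 - 2 = 2)
L(x) = 3*x (L(x) = 2*x + x = 3*x)
d = 18
K(S) = (2 + S)/(18 + S) (K(S) = (S + 2)/(S + 18) = (2 + S)/(18 + S))
(-41 - 405)/(K(L(5)) - 235) = (-41 - 405)/((2 + 3*5)/(18 + 3*5) - 235) = -446/((2 + 15)/(18 + 15) - 235) = -446/(17/33 - 235) = -446/(-7738/33) = -446*(-33/7738) = 7359/3869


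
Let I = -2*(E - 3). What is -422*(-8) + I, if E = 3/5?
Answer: 16904/5 ≈ 3380.8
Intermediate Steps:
E = ⅗ (E = 3*(⅕) = ⅗ ≈ 0.60000)
I = 24/5 (I = -2*(⅗ - 3) = -2*(-12/5) = 24/5 ≈ 4.8000)
-422*(-8) + I = -422*(-8) + 24/5 = 3376 + 24/5 = 16904/5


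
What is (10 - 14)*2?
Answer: -8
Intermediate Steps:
(10 - 14)*2 = -4*2 = -8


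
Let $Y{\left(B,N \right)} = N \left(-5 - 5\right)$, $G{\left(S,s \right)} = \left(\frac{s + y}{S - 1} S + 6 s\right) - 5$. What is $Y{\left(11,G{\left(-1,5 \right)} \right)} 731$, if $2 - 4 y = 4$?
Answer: $- \frac{398395}{2} \approx -1.992 \cdot 10^{5}$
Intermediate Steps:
$y = - \frac{1}{2}$ ($y = \frac{1}{2} - 1 = - \frac{1}{2} \approx -0.5$)
$G{\left(S,s \right)} = -5 + 6 s + \frac{S \left(- \frac{1}{2} + s\right)}{-1 + S}$ ($G{\left(S,s \right)} = \left(\frac{s - \frac{1}{2}}{S - 1} S + 6 s\right) - 5 = \left(\frac{- \frac{1}{2} + s}{-1 + S} S + 6 s\right) - 5 = \left(\frac{S \left(- \frac{1}{2} + s\right)}{-1 + S} + 6 s\right) - 5 = \left(6 s + \frac{S \left(- \frac{1}{2} + s\right)}{-1 + S}\right) - 5 = -5 + 6 s + \frac{S \left(- \frac{1}{2} + s\right)}{-1 + S}$)
$Y{\left(B,N \right)} = - 10 N$ ($Y{\left(B,N \right)} = N \left(-10\right) = - 10 N$)
$Y{\left(11,G{\left(-1,5 \right)} \right)} 731 = - 10 \frac{10 - 60 - -11 + 14 \left(-1\right) 5}{2 \left(-1 - 1\right)} 731 = - 10 \frac{10 - 60 + 11 - 70}{2 \left(-2\right)} 731 = - 10 \cdot \frac{1}{2} \left(- \frac{1}{2}\right) \left(-109\right) 731 = \left(-10\right) \frac{109}{4} \cdot 731 = \left(- \frac{545}{2}\right) 731 = - \frac{398395}{2}$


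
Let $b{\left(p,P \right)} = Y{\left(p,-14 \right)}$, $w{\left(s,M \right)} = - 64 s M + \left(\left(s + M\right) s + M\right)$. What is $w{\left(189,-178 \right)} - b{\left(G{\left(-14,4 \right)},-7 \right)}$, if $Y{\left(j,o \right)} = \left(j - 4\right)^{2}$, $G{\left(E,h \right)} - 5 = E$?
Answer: $2154820$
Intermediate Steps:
$G{\left(E,h \right)} = 5 + E$
$Y{\left(j,o \right)} = \left(-4 + j\right)^{2}$
$w{\left(s,M \right)} = M + s \left(M + s\right) - 64 M s$ ($w{\left(s,M \right)} = - 64 M s + \left(\left(M + s\right) s + M\right) = - 64 M s + \left(s \left(M + s\right) + M\right) = - 64 M s + \left(M + s \left(M + s\right)\right) = M + s \left(M + s\right) - 64 M s$)
$b{\left(p,P \right)} = \left(-4 + p\right)^{2}$
$w{\left(189,-178 \right)} - b{\left(G{\left(-14,4 \right)},-7 \right)} = \left(-178 + 189^{2} - \left(-11214\right) 189\right) - \left(-4 + \left(5 - 14\right)\right)^{2} = \left(-178 + 35721 + 2119446\right) - \left(-4 - 9\right)^{2} = 2154989 - \left(-13\right)^{2} = 2154989 - 169 = 2154820$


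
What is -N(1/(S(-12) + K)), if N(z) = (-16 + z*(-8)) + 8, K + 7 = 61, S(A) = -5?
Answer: 400/49 ≈ 8.1633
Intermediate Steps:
K = 54 (K = -7 + 61 = 54)
N(z) = -8 - 8*z (N(z) = (-16 - 8*z) + 8 = -8 - 8*z)
-N(1/(S(-12) + K)) = -(-8 - 8/(-5 + 54)) = -(-8 - 8/49) = -1*(-400/49) = 400/49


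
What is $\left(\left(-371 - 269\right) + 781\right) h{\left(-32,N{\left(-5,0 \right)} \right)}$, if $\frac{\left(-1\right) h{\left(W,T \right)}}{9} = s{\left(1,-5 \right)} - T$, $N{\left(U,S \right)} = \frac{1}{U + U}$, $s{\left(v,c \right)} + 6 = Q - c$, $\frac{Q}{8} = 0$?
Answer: $\frac{11421}{10} \approx 1142.1$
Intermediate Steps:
$Q = 0$ ($Q = 8 \cdot 0 = 0$)
$s{\left(v,c \right)} = -6 - c$ ($s{\left(v,c \right)} = -6 + \left(0 - c\right) = -6 - c$)
$N{\left(U,S \right)} = \frac{1}{2 U}$
$h{\left(W,T \right)} = 9 + 9 T$ ($h{\left(W,T \right)} = - 9 \left(\left(-6 - -5\right) - T\right) = - 9 \left(\left(-6 + 5\right) - T\right) = - 9 \left(-1 - T\right) = 9 + 9 T$)
$\left(\left(-371 - 269\right) + 781\right) h{\left(-32,N{\left(-5,0 \right)} \right)} = \left(\left(-371 - 269\right) + 781\right) \left(9 + 9 \frac{1}{2 \left(-5\right)}\right) = \left(-640 + 781\right) \left(9 + 9 \cdot \frac{1}{2} \left(- \frac{1}{5}\right)\right) = 141 \left(9 + 9 \left(- \frac{1}{10}\right)\right) = 141 \left(9 - \frac{9}{10}\right) = 141 \cdot \frac{81}{10} = \frac{11421}{10}$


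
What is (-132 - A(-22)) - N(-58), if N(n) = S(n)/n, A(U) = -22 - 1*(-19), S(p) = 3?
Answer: -7479/58 ≈ -128.95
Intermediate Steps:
A(U) = -3 (A(U) = -22 + 19 = -3)
N(n) = 3/n
(-132 - A(-22)) - N(-58) = (-132 - 1*(-3)) - 3/(-58) = (-132 + 3) - 3*(-1)/58 = -129 - 1*(-3/58) = -129 + 3/58 = -7479/58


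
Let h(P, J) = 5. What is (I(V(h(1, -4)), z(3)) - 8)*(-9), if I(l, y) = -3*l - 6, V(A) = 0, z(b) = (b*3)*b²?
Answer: 126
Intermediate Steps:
z(b) = 3*b³ (z(b) = (3*b)*b² = 3*b³)
I(l, y) = -6 - 3*l
(I(V(h(1, -4)), z(3)) - 8)*(-9) = ((-6 - 3*0) - 8)*(-9) = ((-6 + 0) - 8)*(-9) = (-6 - 8)*(-9) = -14*(-9) = 126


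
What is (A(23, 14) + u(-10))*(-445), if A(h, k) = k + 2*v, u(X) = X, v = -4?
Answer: 1780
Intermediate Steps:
A(h, k) = -8 + k (A(h, k) = k + 2*(-4) = k - 8 = -8 + k)
(A(23, 14) + u(-10))*(-445) = ((-8 + 14) - 10)*(-445) = (6 - 10)*(-445) = -4*(-445) = 1780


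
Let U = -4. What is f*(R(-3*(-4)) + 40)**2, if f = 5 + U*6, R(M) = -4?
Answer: -24624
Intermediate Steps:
f = -19 (f = 5 - 4*6 = 5 - 24 = -19)
f*(R(-3*(-4)) + 40)**2 = -19*(-4 + 40)**2 = -19*36**2 = -19*1296 = -24624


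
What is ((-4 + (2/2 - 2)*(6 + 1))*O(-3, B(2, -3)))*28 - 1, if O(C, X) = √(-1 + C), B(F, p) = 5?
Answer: -1 - 616*I ≈ -1.0 - 616.0*I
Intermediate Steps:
((-4 + (2/2 - 2)*(6 + 1))*O(-3, B(2, -3)))*28 - 1 = ((-4 + (2/2 - 2)*(6 + 1))*√(-1 - 3))*28 - 1 = ((-4 + (2*(½) - 2)*7)*√(-4))*28 - 1 = ((-4 + (1 - 2)*7)*(2*I))*28 - 1 = ((-4 - 1*7)*(2*I))*28 - 1 = ((-4 - 7)*(2*I))*28 - 1 = -22*I*28 - 1 = -616*I - 1 = -1 - 616*I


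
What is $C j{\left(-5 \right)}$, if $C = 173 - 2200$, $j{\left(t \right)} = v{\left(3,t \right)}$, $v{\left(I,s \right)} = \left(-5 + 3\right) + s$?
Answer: $14189$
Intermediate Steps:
$v{\left(I,s \right)} = -2 + s$
$j{\left(t \right)} = -2 + t$
$C = -2027$
$C j{\left(-5 \right)} = - 2027 \left(-2 - 5\right) = \left(-2027\right) \left(-7\right) = 14189$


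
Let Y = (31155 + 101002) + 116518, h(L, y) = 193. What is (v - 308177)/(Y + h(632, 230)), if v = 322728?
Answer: 14551/248868 ≈ 0.058469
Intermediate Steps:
Y = 248675 (Y = 132157 + 116518 = 248675)
(v - 308177)/(Y + h(632, 230)) = (322728 - 308177)/(248675 + 193) = 14551/248868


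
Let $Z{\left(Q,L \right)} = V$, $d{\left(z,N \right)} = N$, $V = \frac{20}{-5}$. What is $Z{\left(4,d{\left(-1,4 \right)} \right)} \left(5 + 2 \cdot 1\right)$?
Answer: $-28$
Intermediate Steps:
$V = -4$ ($V = 20 \left(- \frac{1}{5}\right) = -4$)
$Z{\left(Q,L \right)} = -4$
$Z{\left(4,d{\left(-1,4 \right)} \right)} \left(5 + 2 \cdot 1\right) = - 4 \left(5 + 2 \cdot 1\right) = - 4 \left(5 + 2\right) = \left(-4\right) 7 = -28$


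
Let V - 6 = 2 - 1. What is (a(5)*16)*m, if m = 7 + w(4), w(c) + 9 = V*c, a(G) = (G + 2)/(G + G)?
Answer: 1456/5 ≈ 291.20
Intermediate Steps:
V = 7 (V = 6 + (2 - 1) = 6 + 1 = 7)
a(G) = (2 + G)/(2*G) (a(G) = (2 + G)/((2*G)) = (2 + G)*(1/(2*G)) = (2 + G)/(2*G))
w(c) = -9 + 7*c
m = 26 (m = 7 + (-9 + 7*4) = 7 + (-9 + 28) = 7 + 19 = 26)
(a(5)*16)*m = (((½)*(2 + 5)/5)*16)*26 = (((½)*(⅕)*7)*16)*26 = ((7/10)*16)*26 = (56/5)*26 = 1456/5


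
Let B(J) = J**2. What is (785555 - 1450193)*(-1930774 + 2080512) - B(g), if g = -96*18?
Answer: -99524550828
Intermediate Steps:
g = -1728
(785555 - 1450193)*(-1930774 + 2080512) - B(g) = (785555 - 1450193)*(-1930774 + 2080512) - 1*(-1728)**2 = -664638*149738 - 1*2985984 = -99521564844 - 2985984 = -99524550828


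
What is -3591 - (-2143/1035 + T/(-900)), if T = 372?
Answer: -18570571/5175 ≈ -3588.5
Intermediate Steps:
-3591 - (-2143/1035 + T/(-900)) = -3591 - (-2143/1035 + 372/(-900)) = -3591 - (-2143*1/1035 + 372*(-1/900)) = -3591 - (-2143/1035 - 31/75) = -3591 - 1*(-12854/5175) = -3591 + 12854/5175 = -18570571/5175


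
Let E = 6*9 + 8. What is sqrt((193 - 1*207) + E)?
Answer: 4*sqrt(3) ≈ 6.9282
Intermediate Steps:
E = 62 (E = 54 + 8 = 62)
sqrt((193 - 1*207) + E) = sqrt((193 - 1*207) + 62) = sqrt((193 - 207) + 62) = sqrt(-14 + 62) = sqrt(48) = 4*sqrt(3)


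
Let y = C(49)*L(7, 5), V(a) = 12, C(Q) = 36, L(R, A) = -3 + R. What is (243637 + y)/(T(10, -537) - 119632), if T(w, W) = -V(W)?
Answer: -243781/119644 ≈ -2.0376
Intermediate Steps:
T(w, W) = -12 (T(w, W) = -1*12 = -12)
y = 144 (y = 36*(-3 + 7) = 36*4 = 144)
(243637 + y)/(T(10, -537) - 119632) = (243637 + 144)/(-12 - 119632) = 243781/(-119644) = 243781*(-1/119644) = -243781/119644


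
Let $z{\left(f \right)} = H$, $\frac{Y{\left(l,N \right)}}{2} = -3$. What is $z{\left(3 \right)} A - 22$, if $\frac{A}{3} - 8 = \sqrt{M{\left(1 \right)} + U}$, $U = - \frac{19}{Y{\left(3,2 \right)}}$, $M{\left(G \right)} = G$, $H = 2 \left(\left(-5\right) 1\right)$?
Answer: $-262 - 25 \sqrt{6} \approx -323.24$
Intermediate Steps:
$Y{\left(l,N \right)} = -6$ ($Y{\left(l,N \right)} = 2 \left(-3\right) = -6$)
$H = -10$ ($H = 2 \left(-5\right) = -10$)
$z{\left(f \right)} = -10$
$U = \frac{19}{6}$ ($U = - \frac{19}{-6} = \left(-19\right) \left(- \frac{1}{6}\right) = \frac{19}{6} \approx 3.1667$)
$A = 24 + \frac{5 \sqrt{6}}{2}$ ($A = 24 + 3 \sqrt{1 + \frac{19}{6}} = 24 + 3 \sqrt{\frac{25}{6}} = 24 + 3 \frac{5 \sqrt{6}}{6} = 24 + \frac{5 \sqrt{6}}{2} \approx 30.124$)
$z{\left(3 \right)} A - 22 = - 10 \left(24 + \frac{5 \sqrt{6}}{2}\right) - 22 = \left(-240 - 25 \sqrt{6}\right) - 22 = -262 - 25 \sqrt{6}$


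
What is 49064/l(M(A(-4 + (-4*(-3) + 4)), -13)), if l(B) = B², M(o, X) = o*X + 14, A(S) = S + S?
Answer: 12266/22201 ≈ 0.55250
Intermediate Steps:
A(S) = 2*S
M(o, X) = 14 + X*o (M(o, X) = X*o + 14 = 14 + X*o)
49064/l(M(A(-4 + (-4*(-3) + 4)), -13)) = 49064/((14 - 26*(-4 + (-4*(-3) + 4)))²) = 49064/((14 - 26*(-4 + (12 + 4)))²) = 49064/((14 - 26*(-4 + 16))²) = 49064/((14 - 26*12)²) = 49064/((14 - 13*24)²) = 49064/((14 - 312)²) = 49064/((-298)²) = 49064/88804 = 49064*(1/88804) = 12266/22201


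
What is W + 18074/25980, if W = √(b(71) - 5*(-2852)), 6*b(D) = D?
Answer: 9037/12990 + √513786/6 ≈ 120.16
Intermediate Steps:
b(D) = D/6
W = √513786/6 (W = √((⅙)*71 - 5*(-2852)) = √(71/6 + 14260) = √(85631/6) = √513786/6 ≈ 119.46)
W + 18074/25980 = √513786/6 + 18074/25980 = √513786/6 + 18074*(1/25980) = √513786/6 + 9037/12990 = 9037/12990 + √513786/6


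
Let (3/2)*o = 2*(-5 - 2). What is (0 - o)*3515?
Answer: 98420/3 ≈ 32807.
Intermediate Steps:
o = -28/3 (o = 2*(2*(-5 - 2))/3 = 2*(2*(-7))/3 = (⅔)*(-14) = -28/3 ≈ -9.3333)
(0 - o)*3515 = (0 - 1*(-28/3))*3515 = (0 + 28/3)*3515 = (28/3)*3515 = 98420/3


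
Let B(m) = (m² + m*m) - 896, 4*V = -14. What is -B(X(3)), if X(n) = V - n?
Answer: 1623/2 ≈ 811.50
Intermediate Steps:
V = -7/2 (V = (¼)*(-14) = -7/2 ≈ -3.5000)
X(n) = -7/2 - n
B(m) = -896 + 2*m² (B(m) = (m² + m²) - 896 = 2*m² - 896 = -896 + 2*m²)
-B(X(3)) = -(-896 + 2*(-7/2 - 1*3)²) = -(-896 + 2*(-7/2 - 3)²) = -(-896 + 2*(-13/2)²) = -(-896 + 2*(169/4)) = -(-896 + 169/2) = -1*(-1623/2) = 1623/2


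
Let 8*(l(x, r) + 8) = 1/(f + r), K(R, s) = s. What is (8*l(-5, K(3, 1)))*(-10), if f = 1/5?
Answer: 1895/3 ≈ 631.67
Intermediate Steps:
f = ⅕ ≈ 0.20000
l(x, r) = -8 + 1/(8*(⅕ + r))
(8*l(-5, K(3, 1)))*(-10) = (8*((-59 - 320*1)/(8*(1 + 5*1))))*(-10) = (8*((-59 - 320)/(8*(1 + 5))))*(-10) = (8*((⅛)*(-379)/6))*(-10) = (8*((⅛)*(⅙)*(-379)))*(-10) = (8*(-379/48))*(-10) = -379/6*(-10) = 1895/3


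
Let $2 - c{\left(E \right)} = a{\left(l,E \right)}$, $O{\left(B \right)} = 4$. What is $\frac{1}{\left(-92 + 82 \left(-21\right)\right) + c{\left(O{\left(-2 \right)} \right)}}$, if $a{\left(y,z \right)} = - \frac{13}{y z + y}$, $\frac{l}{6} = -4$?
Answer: $- \frac{120}{217453} \approx -0.00055184$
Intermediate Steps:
$l = -24$ ($l = 6 \left(-4\right) = -24$)
$a{\left(y,z \right)} = - \frac{13}{y + y z}$
$c{\left(E \right)} = 2 - \frac{13}{24 \left(1 + E\right)}$ ($c{\left(E \right)} = 2 - - \frac{13}{\left(-24\right) \left(1 + E\right)} = 2 - \left(-13\right) \left(- \frac{1}{24}\right) \frac{1}{1 + E} = 2 - \frac{13}{24 \left(1 + E\right)}$)
$\frac{1}{\left(-92 + 82 \left(-21\right)\right) + c{\left(O{\left(-2 \right)} \right)}} = \frac{1}{\left(-92 + 82 \left(-21\right)\right) + \frac{35 + 48 \cdot 4}{24 \left(1 + 4\right)}} = \frac{1}{\left(-92 - 1722\right) + \frac{35 + 192}{24 \cdot 5}} = \frac{1}{-1814 + \frac{1}{24} \cdot \frac{1}{5} \cdot 227} = \frac{1}{-1814 + \frac{227}{120}} = \frac{1}{- \frac{217453}{120}} = - \frac{120}{217453}$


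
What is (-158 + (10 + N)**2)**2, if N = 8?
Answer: 27556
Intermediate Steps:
(-158 + (10 + N)**2)**2 = (-158 + (10 + 8)**2)**2 = (-158 + 18**2)**2 = (-158 + 324)**2 = 166**2 = 27556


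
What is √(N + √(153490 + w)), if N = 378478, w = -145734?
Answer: √(378478 + 2*√1939) ≈ 615.28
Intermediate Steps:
√(N + √(153490 + w)) = √(378478 + √(153490 - 145734)) = √(378478 + √7756) = √(378478 + 2*√1939)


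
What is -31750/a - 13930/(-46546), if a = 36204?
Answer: -243378445/421287846 ≈ -0.57770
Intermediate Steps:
-31750/a - 13930/(-46546) = -31750/36204 - 13930/(-46546) = -31750*1/36204 - 13930*(-1/46546) = -15875/18102 + 6965/23273 = -243378445/421287846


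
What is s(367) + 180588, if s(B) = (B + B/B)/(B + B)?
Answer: 66275980/367 ≈ 1.8059e+5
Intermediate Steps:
s(B) = (1 + B)/(2*B) (s(B) = (B + 1)/((2*B)) = (1 + B)*(1/(2*B)) = (1 + B)/(2*B))
s(367) + 180588 = (½)*(1 + 367)/367 + 180588 = (½)*(1/367)*368 + 180588 = 184/367 + 180588 = 66275980/367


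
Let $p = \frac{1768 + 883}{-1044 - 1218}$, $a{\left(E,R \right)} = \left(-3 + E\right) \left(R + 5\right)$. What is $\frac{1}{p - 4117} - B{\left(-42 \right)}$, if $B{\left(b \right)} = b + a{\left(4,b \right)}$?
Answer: $\frac{735906833}{9315305} \approx 79.0$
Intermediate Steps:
$a{\left(E,R \right)} = \left(-3 + E\right) \left(5 + R\right)$
$p = - \frac{2651}{2262}$ ($p = \frac{2651}{-2262} = 2651 \left(- \frac{1}{2262}\right) = - \frac{2651}{2262} \approx -1.172$)
$B{\left(b \right)} = 5 + 2 b$ ($B{\left(b \right)} = b + \left(-15 - 3 b + 5 \cdot 4 + 4 b\right) = b + \left(-15 - 3 b + 20 + 4 b\right) = b + \left(5 + b\right) = 5 + 2 b$)
$\frac{1}{p - 4117} - B{\left(-42 \right)} = \frac{1}{- \frac{2651}{2262} - 4117} - \left(5 + 2 \left(-42\right)\right) = \frac{1}{- \frac{9315305}{2262}} - \left(5 - 84\right) = - \frac{2262}{9315305} - -79 = - \frac{2262}{9315305} + 79 = \frac{735906833}{9315305}$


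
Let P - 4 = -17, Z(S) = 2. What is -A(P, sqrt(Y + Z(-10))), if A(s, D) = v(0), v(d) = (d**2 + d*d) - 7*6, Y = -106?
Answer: 42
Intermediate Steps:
P = -13 (P = 4 - 17 = -13)
v(d) = -42 + 2*d**2 (v(d) = (d**2 + d**2) - 42 = 2*d**2 - 42 = -42 + 2*d**2)
A(s, D) = -42 (A(s, D) = -42 + 2*0**2 = -42 + 2*0 = -42 + 0 = -42)
-A(P, sqrt(Y + Z(-10))) = -1*(-42) = 42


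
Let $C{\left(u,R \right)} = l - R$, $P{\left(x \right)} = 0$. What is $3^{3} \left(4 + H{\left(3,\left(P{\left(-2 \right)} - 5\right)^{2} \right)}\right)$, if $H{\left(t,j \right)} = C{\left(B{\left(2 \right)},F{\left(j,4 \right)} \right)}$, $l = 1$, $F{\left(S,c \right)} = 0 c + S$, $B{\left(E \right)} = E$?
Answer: $-540$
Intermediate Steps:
$F{\left(S,c \right)} = S$ ($F{\left(S,c \right)} = 0 + S = S$)
$C{\left(u,R \right)} = 1 - R$
$H{\left(t,j \right)} = 1 - j$
$3^{3} \left(4 + H{\left(3,\left(P{\left(-2 \right)} - 5\right)^{2} \right)}\right) = 3^{3} \left(4 + \left(1 - \left(0 - 5\right)^{2}\right)\right) = 27 \left(4 + \left(1 - \left(-5\right)^{2}\right)\right) = 27 \left(4 + \left(1 - 25\right)\right) = 27 \left(4 - 24\right) = 27 \left(-20\right) = -540$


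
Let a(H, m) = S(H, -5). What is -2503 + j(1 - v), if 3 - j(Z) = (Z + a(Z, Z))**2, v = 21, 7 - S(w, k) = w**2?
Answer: -173069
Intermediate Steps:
S(w, k) = 7 - w**2
a(H, m) = 7 - H**2
j(Z) = 3 - (7 + Z - Z**2)**2 (j(Z) = 3 - (Z + (7 - Z**2))**2 = 3 - (7 + Z - Z**2)**2)
-2503 + j(1 - v) = -2503 + (3 - (7 + (1 - 1*21) - (1 - 1*21)**2)**2) = -2503 + (3 - (7 + (1 - 21) - (1 - 21)**2)**2) = -2503 + (3 - (7 - 20 - 1*(-20)**2)**2) = -2503 + (3 - (7 - 20 - 1*400)**2) = -2503 + (3 - (7 - 20 - 400)**2) = -2503 + (3 - 1*(-413)**2) = -2503 + (3 - 1*170569) = -2503 + (3 - 170569) = -2503 - 170566 = -173069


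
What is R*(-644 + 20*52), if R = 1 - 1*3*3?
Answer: -3168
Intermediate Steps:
R = -8 (R = 1 - 3*3 = 1 - 9 = -8)
R*(-644 + 20*52) = -8*(-644 + 20*52) = -8*(-644 + 1040) = -8*396 = -3168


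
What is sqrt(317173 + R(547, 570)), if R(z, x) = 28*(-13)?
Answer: 3*sqrt(35201) ≈ 562.86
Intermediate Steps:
R(z, x) = -364
sqrt(317173 + R(547, 570)) = sqrt(317173 - 364) = sqrt(316809) = 3*sqrt(35201)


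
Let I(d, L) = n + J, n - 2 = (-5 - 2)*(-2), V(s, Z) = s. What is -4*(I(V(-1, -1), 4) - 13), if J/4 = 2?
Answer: -44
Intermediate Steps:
J = 8 (J = 4*2 = 8)
n = 16 (n = 2 + (-5 - 2)*(-2) = 2 - 7*(-2) = 2 + 14 = 16)
I(d, L) = 24 (I(d, L) = 16 + 8 = 24)
-4*(I(V(-1, -1), 4) - 13) = -4*(24 - 13) = -4*11 = -44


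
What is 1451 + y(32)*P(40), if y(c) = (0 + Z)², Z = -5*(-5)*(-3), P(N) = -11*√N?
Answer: 1451 - 123750*√10 ≈ -3.8988e+5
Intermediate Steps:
Z = -75 (Z = 25*(-3) = -75)
y(c) = 5625 (y(c) = (0 - 75)² = (-75)² = 5625)
1451 + y(32)*P(40) = 1451 + 5625*(-22*√10) = 1451 - 123750*√10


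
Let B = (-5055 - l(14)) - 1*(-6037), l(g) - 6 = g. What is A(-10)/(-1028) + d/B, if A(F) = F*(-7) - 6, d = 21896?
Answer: 2805940/123617 ≈ 22.699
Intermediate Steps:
l(g) = 6 + g
A(F) = -6 - 7*F (A(F) = -7*F - 6 = -6 - 7*F)
B = 962 (B = (-5055 - (6 + 14)) - 1*(-6037) = (-5055 - 1*20) + 6037 = (-5055 - 20) + 6037 = -5075 + 6037 = 962)
A(-10)/(-1028) + d/B = (-6 - 7*(-10))/(-1028) + 21896/962 = (-6 + 70)*(-1/1028) + 21896*(1/962) = 64*(-1/1028) + 10948/481 = -16/257 + 10948/481 = 2805940/123617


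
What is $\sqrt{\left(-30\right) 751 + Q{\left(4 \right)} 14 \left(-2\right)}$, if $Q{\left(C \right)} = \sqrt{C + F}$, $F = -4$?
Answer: $i \sqrt{22530} \approx 150.1 i$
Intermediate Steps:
$Q{\left(C \right)} = \sqrt{-4 + C}$ ($Q{\left(C \right)} = \sqrt{C - 4} = \sqrt{-4 + C}$)
$\sqrt{\left(-30\right) 751 + Q{\left(4 \right)} 14 \left(-2\right)} = \sqrt{\left(-30\right) 751 + \sqrt{-4 + 4} \cdot 14 \left(-2\right)} = \sqrt{-22530 + \sqrt{0} \cdot 14 \left(-2\right)} = \sqrt{-22530 + 0 \cdot 14 \left(-2\right)} = \sqrt{-22530 + 0 \left(-2\right)} = \sqrt{-22530 + 0} = \sqrt{-22530} = i \sqrt{22530}$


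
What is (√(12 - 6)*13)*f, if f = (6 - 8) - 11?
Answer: -169*√6 ≈ -413.96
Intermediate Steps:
f = -13 (f = -2 - 11 = -13)
(√(12 - 6)*13)*f = (√(12 - 6)*13)*(-13) = (√6*13)*(-13) = (13*√6)*(-13) = -169*√6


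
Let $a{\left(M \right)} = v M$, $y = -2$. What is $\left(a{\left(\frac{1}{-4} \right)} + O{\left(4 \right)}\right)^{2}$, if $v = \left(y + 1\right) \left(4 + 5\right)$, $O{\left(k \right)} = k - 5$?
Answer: $\frac{25}{16} \approx 1.5625$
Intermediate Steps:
$O{\left(k \right)} = -5 + k$
$v = -9$ ($v = \left(-2 + 1\right) \left(4 + 5\right) = \left(-1\right) 9 = -9$)
$a{\left(M \right)} = - 9 M$
$\left(a{\left(\frac{1}{-4} \right)} + O{\left(4 \right)}\right)^{2} = \left(- \frac{9}{-4} + \left(-5 + 4\right)\right)^{2} = \left(\left(-9\right) \left(- \frac{1}{4}\right) - 1\right)^{2} = \left(\frac{9}{4} - 1\right)^{2} = \left(\frac{5}{4}\right)^{2} = \frac{25}{16}$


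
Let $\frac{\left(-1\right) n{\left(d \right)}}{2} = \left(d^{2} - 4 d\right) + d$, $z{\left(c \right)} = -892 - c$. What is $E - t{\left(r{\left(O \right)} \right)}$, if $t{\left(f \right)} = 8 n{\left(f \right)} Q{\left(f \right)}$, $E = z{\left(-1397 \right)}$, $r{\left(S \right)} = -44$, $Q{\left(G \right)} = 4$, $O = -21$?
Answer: $132857$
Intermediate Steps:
$E = 505$ ($E = -892 - -1397 = -892 + 1397 = 505$)
$n{\left(d \right)} = - 2 d^{2} + 6 d$ ($n{\left(d \right)} = - 2 \left(\left(d^{2} - 4 d\right) + d\right) = - 2 \left(d^{2} - 3 d\right) = - 2 d^{2} + 6 d$)
$t{\left(f \right)} = 64 f \left(3 - f\right)$ ($t{\left(f \right)} = 8 \cdot 2 f \left(3 - f\right) 4 = 16 f \left(3 - f\right) 4 = 64 f \left(3 - f\right)$)
$E - t{\left(r{\left(O \right)} \right)} = 505 - 64 \left(-44\right) \left(3 - -44\right) = 505 - 64 \left(-44\right) \left(3 + 44\right) = 505 - 64 \left(-44\right) 47 = 505 - -132352 = 505 + 132352 = 132857$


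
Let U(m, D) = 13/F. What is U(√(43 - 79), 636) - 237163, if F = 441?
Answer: -104588870/441 ≈ -2.3716e+5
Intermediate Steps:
U(m, D) = 13/441
U(√(43 - 79), 636) - 237163 = 13/441 - 237163 = -104588870/441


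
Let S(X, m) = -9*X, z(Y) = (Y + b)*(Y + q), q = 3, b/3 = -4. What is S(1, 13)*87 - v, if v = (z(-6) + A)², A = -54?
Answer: -783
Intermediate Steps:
b = -12 (b = 3*(-4) = -12)
z(Y) = (-12 + Y)*(3 + Y) (z(Y) = (Y - 12)*(Y + 3) = (-12 + Y)*(3 + Y))
v = 0 (v = ((-36 + (-6)² - 9*(-6)) - 54)² = ((-36 + 36 + 54) - 54)² = (54 - 54)² = 0² = 0)
S(1, 13)*87 - v = -9*1*87 - 1*0 = -9*87 + 0 = -783 + 0 = -783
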